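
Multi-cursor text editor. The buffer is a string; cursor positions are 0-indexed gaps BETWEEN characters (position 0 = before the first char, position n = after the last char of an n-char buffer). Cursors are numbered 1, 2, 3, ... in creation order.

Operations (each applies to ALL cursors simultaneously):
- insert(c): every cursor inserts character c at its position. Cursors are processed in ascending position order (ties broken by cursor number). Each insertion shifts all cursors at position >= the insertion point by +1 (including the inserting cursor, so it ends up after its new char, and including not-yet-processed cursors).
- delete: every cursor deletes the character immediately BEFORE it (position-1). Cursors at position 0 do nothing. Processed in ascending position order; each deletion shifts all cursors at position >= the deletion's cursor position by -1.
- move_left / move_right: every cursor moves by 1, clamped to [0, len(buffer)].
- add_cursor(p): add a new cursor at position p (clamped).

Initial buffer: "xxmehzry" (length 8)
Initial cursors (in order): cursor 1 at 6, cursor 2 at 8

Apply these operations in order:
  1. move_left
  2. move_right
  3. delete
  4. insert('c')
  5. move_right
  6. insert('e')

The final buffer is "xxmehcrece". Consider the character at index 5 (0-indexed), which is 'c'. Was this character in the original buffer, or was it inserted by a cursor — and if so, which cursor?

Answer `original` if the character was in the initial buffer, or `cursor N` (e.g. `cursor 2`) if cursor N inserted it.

Answer: cursor 1

Derivation:
After op 1 (move_left): buffer="xxmehzry" (len 8), cursors c1@5 c2@7, authorship ........
After op 2 (move_right): buffer="xxmehzry" (len 8), cursors c1@6 c2@8, authorship ........
After op 3 (delete): buffer="xxmehr" (len 6), cursors c1@5 c2@6, authorship ......
After op 4 (insert('c')): buffer="xxmehcrc" (len 8), cursors c1@6 c2@8, authorship .....1.2
After op 5 (move_right): buffer="xxmehcrc" (len 8), cursors c1@7 c2@8, authorship .....1.2
After op 6 (insert('e')): buffer="xxmehcrece" (len 10), cursors c1@8 c2@10, authorship .....1.122
Authorship (.=original, N=cursor N): . . . . . 1 . 1 2 2
Index 5: author = 1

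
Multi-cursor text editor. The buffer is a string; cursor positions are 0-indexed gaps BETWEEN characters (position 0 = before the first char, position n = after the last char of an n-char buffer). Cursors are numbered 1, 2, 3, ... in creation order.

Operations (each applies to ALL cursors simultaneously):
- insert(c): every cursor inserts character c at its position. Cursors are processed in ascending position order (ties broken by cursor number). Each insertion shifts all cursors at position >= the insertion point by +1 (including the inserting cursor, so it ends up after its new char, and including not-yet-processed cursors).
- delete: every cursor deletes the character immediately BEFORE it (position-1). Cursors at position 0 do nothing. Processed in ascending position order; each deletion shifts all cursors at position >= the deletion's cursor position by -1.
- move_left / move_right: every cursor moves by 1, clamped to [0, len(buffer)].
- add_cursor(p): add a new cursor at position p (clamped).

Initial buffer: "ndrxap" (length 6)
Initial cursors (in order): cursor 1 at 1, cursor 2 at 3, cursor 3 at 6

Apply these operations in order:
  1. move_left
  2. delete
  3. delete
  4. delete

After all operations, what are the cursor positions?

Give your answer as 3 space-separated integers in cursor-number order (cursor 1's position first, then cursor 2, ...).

Answer: 0 0 0

Derivation:
After op 1 (move_left): buffer="ndrxap" (len 6), cursors c1@0 c2@2 c3@5, authorship ......
After op 2 (delete): buffer="nrxp" (len 4), cursors c1@0 c2@1 c3@3, authorship ....
After op 3 (delete): buffer="rp" (len 2), cursors c1@0 c2@0 c3@1, authorship ..
After op 4 (delete): buffer="p" (len 1), cursors c1@0 c2@0 c3@0, authorship .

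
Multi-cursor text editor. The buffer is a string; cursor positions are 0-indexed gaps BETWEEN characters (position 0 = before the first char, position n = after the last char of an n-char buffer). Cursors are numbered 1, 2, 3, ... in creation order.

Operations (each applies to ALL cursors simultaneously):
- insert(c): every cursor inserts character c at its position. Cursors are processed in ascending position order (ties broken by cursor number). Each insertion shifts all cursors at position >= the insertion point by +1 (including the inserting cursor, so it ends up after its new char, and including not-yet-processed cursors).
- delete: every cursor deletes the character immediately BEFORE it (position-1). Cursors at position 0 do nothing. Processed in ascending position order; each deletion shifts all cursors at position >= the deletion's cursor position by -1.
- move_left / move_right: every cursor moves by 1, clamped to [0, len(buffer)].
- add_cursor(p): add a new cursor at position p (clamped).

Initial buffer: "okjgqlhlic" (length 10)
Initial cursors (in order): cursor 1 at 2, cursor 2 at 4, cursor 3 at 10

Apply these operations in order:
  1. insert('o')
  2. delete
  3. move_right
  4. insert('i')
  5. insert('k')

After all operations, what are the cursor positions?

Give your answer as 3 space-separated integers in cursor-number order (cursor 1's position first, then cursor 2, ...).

After op 1 (insert('o')): buffer="okojgoqlhlico" (len 13), cursors c1@3 c2@6 c3@13, authorship ..1..2......3
After op 2 (delete): buffer="okjgqlhlic" (len 10), cursors c1@2 c2@4 c3@10, authorship ..........
After op 3 (move_right): buffer="okjgqlhlic" (len 10), cursors c1@3 c2@5 c3@10, authorship ..........
After op 4 (insert('i')): buffer="okjigqilhlici" (len 13), cursors c1@4 c2@7 c3@13, authorship ...1..2.....3
After op 5 (insert('k')): buffer="okjikgqiklhlicik" (len 16), cursors c1@5 c2@9 c3@16, authorship ...11..22.....33

Answer: 5 9 16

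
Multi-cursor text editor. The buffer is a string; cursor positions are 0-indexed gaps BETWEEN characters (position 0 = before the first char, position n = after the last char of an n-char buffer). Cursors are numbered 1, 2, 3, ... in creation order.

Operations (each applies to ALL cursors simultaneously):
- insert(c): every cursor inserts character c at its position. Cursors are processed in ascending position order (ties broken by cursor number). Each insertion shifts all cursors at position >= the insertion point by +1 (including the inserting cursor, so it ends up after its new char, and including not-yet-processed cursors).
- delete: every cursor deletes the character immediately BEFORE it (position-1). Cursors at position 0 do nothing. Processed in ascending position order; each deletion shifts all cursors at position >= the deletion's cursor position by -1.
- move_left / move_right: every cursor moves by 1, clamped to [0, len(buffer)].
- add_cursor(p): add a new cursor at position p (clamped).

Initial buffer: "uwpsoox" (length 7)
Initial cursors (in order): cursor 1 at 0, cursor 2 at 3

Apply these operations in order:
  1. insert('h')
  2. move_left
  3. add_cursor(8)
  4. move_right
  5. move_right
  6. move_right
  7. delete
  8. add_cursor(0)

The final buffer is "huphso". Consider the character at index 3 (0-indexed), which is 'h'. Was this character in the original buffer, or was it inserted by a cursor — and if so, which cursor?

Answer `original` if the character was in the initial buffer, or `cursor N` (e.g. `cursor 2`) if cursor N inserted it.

Answer: cursor 2

Derivation:
After op 1 (insert('h')): buffer="huwphsoox" (len 9), cursors c1@1 c2@5, authorship 1...2....
After op 2 (move_left): buffer="huwphsoox" (len 9), cursors c1@0 c2@4, authorship 1...2....
After op 3 (add_cursor(8)): buffer="huwphsoox" (len 9), cursors c1@0 c2@4 c3@8, authorship 1...2....
After op 4 (move_right): buffer="huwphsoox" (len 9), cursors c1@1 c2@5 c3@9, authorship 1...2....
After op 5 (move_right): buffer="huwphsoox" (len 9), cursors c1@2 c2@6 c3@9, authorship 1...2....
After op 6 (move_right): buffer="huwphsoox" (len 9), cursors c1@3 c2@7 c3@9, authorship 1...2....
After op 7 (delete): buffer="huphso" (len 6), cursors c1@2 c2@5 c3@6, authorship 1..2..
After op 8 (add_cursor(0)): buffer="huphso" (len 6), cursors c4@0 c1@2 c2@5 c3@6, authorship 1..2..
Authorship (.=original, N=cursor N): 1 . . 2 . .
Index 3: author = 2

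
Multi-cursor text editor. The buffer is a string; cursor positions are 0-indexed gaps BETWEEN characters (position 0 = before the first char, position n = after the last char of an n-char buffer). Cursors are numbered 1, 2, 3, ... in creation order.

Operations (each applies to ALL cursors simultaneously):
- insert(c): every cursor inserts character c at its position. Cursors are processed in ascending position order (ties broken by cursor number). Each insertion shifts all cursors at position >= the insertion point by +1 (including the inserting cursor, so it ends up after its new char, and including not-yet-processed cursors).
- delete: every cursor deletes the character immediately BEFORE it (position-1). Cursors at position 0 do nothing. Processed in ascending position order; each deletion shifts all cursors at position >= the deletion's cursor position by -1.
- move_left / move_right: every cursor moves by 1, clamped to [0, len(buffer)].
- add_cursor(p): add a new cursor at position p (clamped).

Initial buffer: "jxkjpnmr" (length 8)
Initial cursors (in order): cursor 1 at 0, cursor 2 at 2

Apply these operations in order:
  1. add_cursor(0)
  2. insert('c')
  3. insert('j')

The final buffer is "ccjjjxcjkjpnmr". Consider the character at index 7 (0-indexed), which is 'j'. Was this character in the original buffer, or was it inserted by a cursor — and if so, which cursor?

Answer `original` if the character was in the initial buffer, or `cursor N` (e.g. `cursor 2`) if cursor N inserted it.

After op 1 (add_cursor(0)): buffer="jxkjpnmr" (len 8), cursors c1@0 c3@0 c2@2, authorship ........
After op 2 (insert('c')): buffer="ccjxckjpnmr" (len 11), cursors c1@2 c3@2 c2@5, authorship 13..2......
After op 3 (insert('j')): buffer="ccjjjxcjkjpnmr" (len 14), cursors c1@4 c3@4 c2@8, authorship 1313..22......
Authorship (.=original, N=cursor N): 1 3 1 3 . . 2 2 . . . . . .
Index 7: author = 2

Answer: cursor 2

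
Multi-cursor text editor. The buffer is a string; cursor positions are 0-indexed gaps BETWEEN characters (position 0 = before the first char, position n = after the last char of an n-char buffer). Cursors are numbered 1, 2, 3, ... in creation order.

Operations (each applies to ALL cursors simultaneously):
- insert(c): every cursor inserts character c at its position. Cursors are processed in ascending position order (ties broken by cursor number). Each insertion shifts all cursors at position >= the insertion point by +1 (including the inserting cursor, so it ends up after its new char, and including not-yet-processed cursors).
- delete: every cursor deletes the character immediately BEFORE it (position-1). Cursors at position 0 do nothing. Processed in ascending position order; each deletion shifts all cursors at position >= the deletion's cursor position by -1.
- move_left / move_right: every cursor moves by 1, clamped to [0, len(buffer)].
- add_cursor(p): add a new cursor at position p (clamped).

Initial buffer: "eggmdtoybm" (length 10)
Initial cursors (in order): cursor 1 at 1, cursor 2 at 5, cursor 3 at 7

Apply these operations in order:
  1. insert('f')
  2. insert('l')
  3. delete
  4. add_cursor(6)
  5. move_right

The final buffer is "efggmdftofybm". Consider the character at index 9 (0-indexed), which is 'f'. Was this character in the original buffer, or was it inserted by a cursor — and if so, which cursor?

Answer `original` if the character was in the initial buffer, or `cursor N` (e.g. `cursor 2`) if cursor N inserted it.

After op 1 (insert('f')): buffer="efggmdftofybm" (len 13), cursors c1@2 c2@7 c3@10, authorship .1....2..3...
After op 2 (insert('l')): buffer="eflggmdfltoflybm" (len 16), cursors c1@3 c2@9 c3@13, authorship .11....22..33...
After op 3 (delete): buffer="efggmdftofybm" (len 13), cursors c1@2 c2@7 c3@10, authorship .1....2..3...
After op 4 (add_cursor(6)): buffer="efggmdftofybm" (len 13), cursors c1@2 c4@6 c2@7 c3@10, authorship .1....2..3...
After op 5 (move_right): buffer="efggmdftofybm" (len 13), cursors c1@3 c4@7 c2@8 c3@11, authorship .1....2..3...
Authorship (.=original, N=cursor N): . 1 . . . . 2 . . 3 . . .
Index 9: author = 3

Answer: cursor 3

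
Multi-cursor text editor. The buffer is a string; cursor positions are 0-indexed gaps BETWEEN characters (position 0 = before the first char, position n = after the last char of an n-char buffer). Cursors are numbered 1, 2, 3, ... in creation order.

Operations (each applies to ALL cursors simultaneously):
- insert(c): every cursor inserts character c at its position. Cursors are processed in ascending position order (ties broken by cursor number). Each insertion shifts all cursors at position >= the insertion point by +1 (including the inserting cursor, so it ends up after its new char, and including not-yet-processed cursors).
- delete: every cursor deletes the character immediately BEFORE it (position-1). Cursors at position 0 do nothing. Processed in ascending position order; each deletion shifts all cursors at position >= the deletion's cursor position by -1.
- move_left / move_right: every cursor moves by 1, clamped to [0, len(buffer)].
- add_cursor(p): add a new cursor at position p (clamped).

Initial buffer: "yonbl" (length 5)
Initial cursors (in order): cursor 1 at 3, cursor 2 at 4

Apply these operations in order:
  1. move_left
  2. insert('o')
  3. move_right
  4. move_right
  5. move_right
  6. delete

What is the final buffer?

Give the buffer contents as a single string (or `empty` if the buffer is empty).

After op 1 (move_left): buffer="yonbl" (len 5), cursors c1@2 c2@3, authorship .....
After op 2 (insert('o')): buffer="yoonobl" (len 7), cursors c1@3 c2@5, authorship ..1.2..
After op 3 (move_right): buffer="yoonobl" (len 7), cursors c1@4 c2@6, authorship ..1.2..
After op 4 (move_right): buffer="yoonobl" (len 7), cursors c1@5 c2@7, authorship ..1.2..
After op 5 (move_right): buffer="yoonobl" (len 7), cursors c1@6 c2@7, authorship ..1.2..
After op 6 (delete): buffer="yoono" (len 5), cursors c1@5 c2@5, authorship ..1.2

Answer: yoono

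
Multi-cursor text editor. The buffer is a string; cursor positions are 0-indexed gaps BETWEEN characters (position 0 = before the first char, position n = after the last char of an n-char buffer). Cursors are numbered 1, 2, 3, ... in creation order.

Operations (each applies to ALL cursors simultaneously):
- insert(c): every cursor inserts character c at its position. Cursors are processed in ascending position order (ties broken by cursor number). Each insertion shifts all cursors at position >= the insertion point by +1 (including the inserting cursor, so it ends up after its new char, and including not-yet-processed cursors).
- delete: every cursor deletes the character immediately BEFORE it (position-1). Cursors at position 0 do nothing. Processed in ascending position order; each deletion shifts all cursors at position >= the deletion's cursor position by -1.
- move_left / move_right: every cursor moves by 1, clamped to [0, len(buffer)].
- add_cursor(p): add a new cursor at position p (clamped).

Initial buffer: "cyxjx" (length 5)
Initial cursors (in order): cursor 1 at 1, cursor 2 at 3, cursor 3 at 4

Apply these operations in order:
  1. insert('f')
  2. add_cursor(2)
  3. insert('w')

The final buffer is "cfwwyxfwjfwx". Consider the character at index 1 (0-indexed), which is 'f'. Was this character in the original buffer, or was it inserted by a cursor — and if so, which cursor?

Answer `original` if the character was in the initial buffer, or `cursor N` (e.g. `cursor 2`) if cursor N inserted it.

After op 1 (insert('f')): buffer="cfyxfjfx" (len 8), cursors c1@2 c2@5 c3@7, authorship .1..2.3.
After op 2 (add_cursor(2)): buffer="cfyxfjfx" (len 8), cursors c1@2 c4@2 c2@5 c3@7, authorship .1..2.3.
After op 3 (insert('w')): buffer="cfwwyxfwjfwx" (len 12), cursors c1@4 c4@4 c2@8 c3@11, authorship .114..22.33.
Authorship (.=original, N=cursor N): . 1 1 4 . . 2 2 . 3 3 .
Index 1: author = 1

Answer: cursor 1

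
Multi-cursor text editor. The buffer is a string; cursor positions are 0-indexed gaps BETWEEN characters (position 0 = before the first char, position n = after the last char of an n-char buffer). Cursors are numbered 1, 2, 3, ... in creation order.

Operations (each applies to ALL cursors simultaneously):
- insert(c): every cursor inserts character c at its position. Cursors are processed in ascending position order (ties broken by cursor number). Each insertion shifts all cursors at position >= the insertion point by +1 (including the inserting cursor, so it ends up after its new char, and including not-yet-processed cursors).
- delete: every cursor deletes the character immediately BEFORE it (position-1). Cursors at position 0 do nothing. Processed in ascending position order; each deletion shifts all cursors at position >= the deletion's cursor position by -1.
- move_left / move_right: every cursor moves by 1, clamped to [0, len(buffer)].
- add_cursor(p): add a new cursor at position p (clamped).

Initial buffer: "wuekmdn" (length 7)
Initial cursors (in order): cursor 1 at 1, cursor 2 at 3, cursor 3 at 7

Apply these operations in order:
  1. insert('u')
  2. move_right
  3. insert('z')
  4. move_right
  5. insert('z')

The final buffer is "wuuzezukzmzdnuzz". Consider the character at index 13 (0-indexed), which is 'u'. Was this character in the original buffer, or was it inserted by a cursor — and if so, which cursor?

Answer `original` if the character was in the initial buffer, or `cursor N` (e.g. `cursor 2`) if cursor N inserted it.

Answer: cursor 3

Derivation:
After op 1 (insert('u')): buffer="wuueukmdnu" (len 10), cursors c1@2 c2@5 c3@10, authorship .1..2....3
After op 2 (move_right): buffer="wuueukmdnu" (len 10), cursors c1@3 c2@6 c3@10, authorship .1..2....3
After op 3 (insert('z')): buffer="wuuzeukzmdnuz" (len 13), cursors c1@4 c2@8 c3@13, authorship .1.1.2.2...33
After op 4 (move_right): buffer="wuuzeukzmdnuz" (len 13), cursors c1@5 c2@9 c3@13, authorship .1.1.2.2...33
After op 5 (insert('z')): buffer="wuuzezukzmzdnuzz" (len 16), cursors c1@6 c2@11 c3@16, authorship .1.1.12.2.2..333
Authorship (.=original, N=cursor N): . 1 . 1 . 1 2 . 2 . 2 . . 3 3 3
Index 13: author = 3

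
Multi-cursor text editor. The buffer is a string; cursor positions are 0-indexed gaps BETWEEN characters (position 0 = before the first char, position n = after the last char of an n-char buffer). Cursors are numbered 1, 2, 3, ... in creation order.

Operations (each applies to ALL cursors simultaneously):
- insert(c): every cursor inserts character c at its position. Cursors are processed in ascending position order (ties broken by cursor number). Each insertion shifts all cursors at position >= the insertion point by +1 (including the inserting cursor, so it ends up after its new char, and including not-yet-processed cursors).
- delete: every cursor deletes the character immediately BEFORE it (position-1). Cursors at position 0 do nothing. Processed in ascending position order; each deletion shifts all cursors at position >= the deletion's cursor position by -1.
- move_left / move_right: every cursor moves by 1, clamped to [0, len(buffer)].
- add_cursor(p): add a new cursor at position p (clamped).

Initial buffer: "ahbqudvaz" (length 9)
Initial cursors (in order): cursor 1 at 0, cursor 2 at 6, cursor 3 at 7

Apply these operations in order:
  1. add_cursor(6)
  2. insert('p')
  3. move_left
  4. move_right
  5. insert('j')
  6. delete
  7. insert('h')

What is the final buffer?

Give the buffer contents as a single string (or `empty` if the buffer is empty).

After op 1 (add_cursor(6)): buffer="ahbqudvaz" (len 9), cursors c1@0 c2@6 c4@6 c3@7, authorship .........
After op 2 (insert('p')): buffer="pahbqudppvpaz" (len 13), cursors c1@1 c2@9 c4@9 c3@11, authorship 1......24.3..
After op 3 (move_left): buffer="pahbqudppvpaz" (len 13), cursors c1@0 c2@8 c4@8 c3@10, authorship 1......24.3..
After op 4 (move_right): buffer="pahbqudppvpaz" (len 13), cursors c1@1 c2@9 c4@9 c3@11, authorship 1......24.3..
After op 5 (insert('j')): buffer="pjahbqudppjjvpjaz" (len 17), cursors c1@2 c2@12 c4@12 c3@15, authorship 11......2424.33..
After op 6 (delete): buffer="pahbqudppvpaz" (len 13), cursors c1@1 c2@9 c4@9 c3@11, authorship 1......24.3..
After op 7 (insert('h')): buffer="phahbqudpphhvphaz" (len 17), cursors c1@2 c2@12 c4@12 c3@15, authorship 11......2424.33..

Answer: phahbqudpphhvphaz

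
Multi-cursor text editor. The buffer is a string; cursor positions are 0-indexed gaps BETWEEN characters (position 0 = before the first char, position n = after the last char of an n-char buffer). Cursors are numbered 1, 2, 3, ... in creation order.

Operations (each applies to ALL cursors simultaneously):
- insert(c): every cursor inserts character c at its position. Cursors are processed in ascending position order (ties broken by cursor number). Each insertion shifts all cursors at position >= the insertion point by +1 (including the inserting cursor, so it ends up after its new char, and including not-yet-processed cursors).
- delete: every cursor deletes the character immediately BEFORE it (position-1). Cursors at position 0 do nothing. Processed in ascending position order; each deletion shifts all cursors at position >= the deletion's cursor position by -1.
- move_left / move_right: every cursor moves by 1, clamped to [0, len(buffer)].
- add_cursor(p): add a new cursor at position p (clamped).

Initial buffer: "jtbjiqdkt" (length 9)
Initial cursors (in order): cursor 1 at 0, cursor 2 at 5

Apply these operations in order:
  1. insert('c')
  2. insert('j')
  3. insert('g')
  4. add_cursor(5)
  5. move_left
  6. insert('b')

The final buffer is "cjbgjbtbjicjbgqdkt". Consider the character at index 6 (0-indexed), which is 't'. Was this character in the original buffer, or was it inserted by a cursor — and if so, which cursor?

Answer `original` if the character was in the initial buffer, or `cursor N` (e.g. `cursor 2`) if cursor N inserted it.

After op 1 (insert('c')): buffer="cjtbjicqdkt" (len 11), cursors c1@1 c2@7, authorship 1.....2....
After op 2 (insert('j')): buffer="cjjtbjicjqdkt" (len 13), cursors c1@2 c2@9, authorship 11.....22....
After op 3 (insert('g')): buffer="cjgjtbjicjgqdkt" (len 15), cursors c1@3 c2@11, authorship 111.....222....
After op 4 (add_cursor(5)): buffer="cjgjtbjicjgqdkt" (len 15), cursors c1@3 c3@5 c2@11, authorship 111.....222....
After op 5 (move_left): buffer="cjgjtbjicjgqdkt" (len 15), cursors c1@2 c3@4 c2@10, authorship 111.....222....
After op 6 (insert('b')): buffer="cjbgjbtbjicjbgqdkt" (len 18), cursors c1@3 c3@6 c2@13, authorship 1111.3....2222....
Authorship (.=original, N=cursor N): 1 1 1 1 . 3 . . . . 2 2 2 2 . . . .
Index 6: author = original

Answer: original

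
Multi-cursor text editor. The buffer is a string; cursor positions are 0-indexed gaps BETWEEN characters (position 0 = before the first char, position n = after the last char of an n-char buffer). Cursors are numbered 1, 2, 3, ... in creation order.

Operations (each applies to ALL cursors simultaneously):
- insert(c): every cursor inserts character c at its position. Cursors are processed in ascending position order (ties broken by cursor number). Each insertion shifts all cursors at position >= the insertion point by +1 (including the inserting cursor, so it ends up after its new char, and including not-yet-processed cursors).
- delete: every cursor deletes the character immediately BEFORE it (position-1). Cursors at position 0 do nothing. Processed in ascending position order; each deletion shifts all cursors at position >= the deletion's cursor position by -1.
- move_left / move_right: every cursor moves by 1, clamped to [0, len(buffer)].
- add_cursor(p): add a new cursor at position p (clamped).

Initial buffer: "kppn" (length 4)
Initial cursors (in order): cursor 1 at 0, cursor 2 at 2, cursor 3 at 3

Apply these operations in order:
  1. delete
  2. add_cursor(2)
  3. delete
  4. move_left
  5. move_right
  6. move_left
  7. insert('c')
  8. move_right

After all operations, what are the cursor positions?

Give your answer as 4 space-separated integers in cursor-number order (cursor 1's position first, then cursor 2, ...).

Answer: 4 4 4 4

Derivation:
After op 1 (delete): buffer="kn" (len 2), cursors c1@0 c2@1 c3@1, authorship ..
After op 2 (add_cursor(2)): buffer="kn" (len 2), cursors c1@0 c2@1 c3@1 c4@2, authorship ..
After op 3 (delete): buffer="" (len 0), cursors c1@0 c2@0 c3@0 c4@0, authorship 
After op 4 (move_left): buffer="" (len 0), cursors c1@0 c2@0 c3@0 c4@0, authorship 
After op 5 (move_right): buffer="" (len 0), cursors c1@0 c2@0 c3@0 c4@0, authorship 
After op 6 (move_left): buffer="" (len 0), cursors c1@0 c2@0 c3@0 c4@0, authorship 
After op 7 (insert('c')): buffer="cccc" (len 4), cursors c1@4 c2@4 c3@4 c4@4, authorship 1234
After op 8 (move_right): buffer="cccc" (len 4), cursors c1@4 c2@4 c3@4 c4@4, authorship 1234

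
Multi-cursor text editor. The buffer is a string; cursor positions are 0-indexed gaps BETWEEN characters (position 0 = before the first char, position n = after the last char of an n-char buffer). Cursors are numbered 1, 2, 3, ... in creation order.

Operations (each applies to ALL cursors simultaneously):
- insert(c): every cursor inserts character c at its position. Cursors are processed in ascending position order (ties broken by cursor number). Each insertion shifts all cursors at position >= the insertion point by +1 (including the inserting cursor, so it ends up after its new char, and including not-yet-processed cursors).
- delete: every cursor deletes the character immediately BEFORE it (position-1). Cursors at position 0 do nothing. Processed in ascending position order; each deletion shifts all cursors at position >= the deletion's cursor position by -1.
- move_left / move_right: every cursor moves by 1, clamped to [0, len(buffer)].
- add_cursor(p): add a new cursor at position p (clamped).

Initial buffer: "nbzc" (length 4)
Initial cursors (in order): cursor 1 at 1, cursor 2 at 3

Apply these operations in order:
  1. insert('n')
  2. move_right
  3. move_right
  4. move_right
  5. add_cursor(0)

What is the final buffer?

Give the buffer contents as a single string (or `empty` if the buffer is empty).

Answer: nnbznc

Derivation:
After op 1 (insert('n')): buffer="nnbznc" (len 6), cursors c1@2 c2@5, authorship .1..2.
After op 2 (move_right): buffer="nnbznc" (len 6), cursors c1@3 c2@6, authorship .1..2.
After op 3 (move_right): buffer="nnbznc" (len 6), cursors c1@4 c2@6, authorship .1..2.
After op 4 (move_right): buffer="nnbznc" (len 6), cursors c1@5 c2@6, authorship .1..2.
After op 5 (add_cursor(0)): buffer="nnbznc" (len 6), cursors c3@0 c1@5 c2@6, authorship .1..2.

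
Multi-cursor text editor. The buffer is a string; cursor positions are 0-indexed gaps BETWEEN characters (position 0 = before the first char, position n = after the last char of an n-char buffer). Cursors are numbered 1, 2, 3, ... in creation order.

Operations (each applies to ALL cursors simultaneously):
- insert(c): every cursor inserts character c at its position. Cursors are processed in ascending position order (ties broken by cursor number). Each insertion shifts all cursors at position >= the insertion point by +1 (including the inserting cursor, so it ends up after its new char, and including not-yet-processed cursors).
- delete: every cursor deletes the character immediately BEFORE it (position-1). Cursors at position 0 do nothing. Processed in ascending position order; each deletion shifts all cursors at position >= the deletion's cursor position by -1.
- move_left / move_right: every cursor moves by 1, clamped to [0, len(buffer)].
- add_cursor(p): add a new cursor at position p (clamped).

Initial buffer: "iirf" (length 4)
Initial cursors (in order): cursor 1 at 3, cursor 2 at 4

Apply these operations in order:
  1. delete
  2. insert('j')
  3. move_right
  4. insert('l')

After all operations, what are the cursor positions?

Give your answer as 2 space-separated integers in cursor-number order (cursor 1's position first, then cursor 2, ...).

Answer: 6 6

Derivation:
After op 1 (delete): buffer="ii" (len 2), cursors c1@2 c2@2, authorship ..
After op 2 (insert('j')): buffer="iijj" (len 4), cursors c1@4 c2@4, authorship ..12
After op 3 (move_right): buffer="iijj" (len 4), cursors c1@4 c2@4, authorship ..12
After op 4 (insert('l')): buffer="iijjll" (len 6), cursors c1@6 c2@6, authorship ..1212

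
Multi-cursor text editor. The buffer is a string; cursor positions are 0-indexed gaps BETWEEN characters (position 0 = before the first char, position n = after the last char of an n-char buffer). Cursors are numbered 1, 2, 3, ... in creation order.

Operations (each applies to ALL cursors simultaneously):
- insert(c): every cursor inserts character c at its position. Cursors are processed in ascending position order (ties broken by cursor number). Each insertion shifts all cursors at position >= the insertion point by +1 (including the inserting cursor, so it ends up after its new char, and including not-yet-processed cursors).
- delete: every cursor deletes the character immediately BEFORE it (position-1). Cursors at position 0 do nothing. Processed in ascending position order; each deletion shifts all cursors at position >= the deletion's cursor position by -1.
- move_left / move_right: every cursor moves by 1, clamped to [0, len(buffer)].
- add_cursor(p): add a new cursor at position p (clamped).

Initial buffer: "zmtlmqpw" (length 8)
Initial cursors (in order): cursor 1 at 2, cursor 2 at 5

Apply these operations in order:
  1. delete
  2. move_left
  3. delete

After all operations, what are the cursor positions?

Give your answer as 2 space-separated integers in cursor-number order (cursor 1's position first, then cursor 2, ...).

Answer: 0 1

Derivation:
After op 1 (delete): buffer="ztlqpw" (len 6), cursors c1@1 c2@3, authorship ......
After op 2 (move_left): buffer="ztlqpw" (len 6), cursors c1@0 c2@2, authorship ......
After op 3 (delete): buffer="zlqpw" (len 5), cursors c1@0 c2@1, authorship .....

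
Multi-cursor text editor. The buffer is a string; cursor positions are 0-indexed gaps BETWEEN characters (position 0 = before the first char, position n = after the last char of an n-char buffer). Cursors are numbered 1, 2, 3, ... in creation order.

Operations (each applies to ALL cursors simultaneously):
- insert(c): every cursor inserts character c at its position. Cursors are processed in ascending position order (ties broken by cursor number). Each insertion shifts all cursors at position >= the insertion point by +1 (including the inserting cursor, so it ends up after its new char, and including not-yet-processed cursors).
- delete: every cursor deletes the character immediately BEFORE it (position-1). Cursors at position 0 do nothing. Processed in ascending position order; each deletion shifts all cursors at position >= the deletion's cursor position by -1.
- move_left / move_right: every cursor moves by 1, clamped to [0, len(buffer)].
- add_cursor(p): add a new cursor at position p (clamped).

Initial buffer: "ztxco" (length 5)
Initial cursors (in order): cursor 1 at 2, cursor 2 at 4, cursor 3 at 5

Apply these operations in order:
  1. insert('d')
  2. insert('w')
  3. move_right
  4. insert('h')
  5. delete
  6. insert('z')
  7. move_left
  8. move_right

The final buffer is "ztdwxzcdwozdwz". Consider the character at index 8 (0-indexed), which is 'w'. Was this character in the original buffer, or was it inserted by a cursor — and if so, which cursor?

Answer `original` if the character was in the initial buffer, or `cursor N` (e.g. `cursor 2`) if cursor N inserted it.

Answer: cursor 2

Derivation:
After op 1 (insert('d')): buffer="ztdxcdod" (len 8), cursors c1@3 c2@6 c3@8, authorship ..1..2.3
After op 2 (insert('w')): buffer="ztdwxcdwodw" (len 11), cursors c1@4 c2@8 c3@11, authorship ..11..22.33
After op 3 (move_right): buffer="ztdwxcdwodw" (len 11), cursors c1@5 c2@9 c3@11, authorship ..11..22.33
After op 4 (insert('h')): buffer="ztdwxhcdwohdwh" (len 14), cursors c1@6 c2@11 c3@14, authorship ..11.1.22.2333
After op 5 (delete): buffer="ztdwxcdwodw" (len 11), cursors c1@5 c2@9 c3@11, authorship ..11..22.33
After op 6 (insert('z')): buffer="ztdwxzcdwozdwz" (len 14), cursors c1@6 c2@11 c3@14, authorship ..11.1.22.2333
After op 7 (move_left): buffer="ztdwxzcdwozdwz" (len 14), cursors c1@5 c2@10 c3@13, authorship ..11.1.22.2333
After op 8 (move_right): buffer="ztdwxzcdwozdwz" (len 14), cursors c1@6 c2@11 c3@14, authorship ..11.1.22.2333
Authorship (.=original, N=cursor N): . . 1 1 . 1 . 2 2 . 2 3 3 3
Index 8: author = 2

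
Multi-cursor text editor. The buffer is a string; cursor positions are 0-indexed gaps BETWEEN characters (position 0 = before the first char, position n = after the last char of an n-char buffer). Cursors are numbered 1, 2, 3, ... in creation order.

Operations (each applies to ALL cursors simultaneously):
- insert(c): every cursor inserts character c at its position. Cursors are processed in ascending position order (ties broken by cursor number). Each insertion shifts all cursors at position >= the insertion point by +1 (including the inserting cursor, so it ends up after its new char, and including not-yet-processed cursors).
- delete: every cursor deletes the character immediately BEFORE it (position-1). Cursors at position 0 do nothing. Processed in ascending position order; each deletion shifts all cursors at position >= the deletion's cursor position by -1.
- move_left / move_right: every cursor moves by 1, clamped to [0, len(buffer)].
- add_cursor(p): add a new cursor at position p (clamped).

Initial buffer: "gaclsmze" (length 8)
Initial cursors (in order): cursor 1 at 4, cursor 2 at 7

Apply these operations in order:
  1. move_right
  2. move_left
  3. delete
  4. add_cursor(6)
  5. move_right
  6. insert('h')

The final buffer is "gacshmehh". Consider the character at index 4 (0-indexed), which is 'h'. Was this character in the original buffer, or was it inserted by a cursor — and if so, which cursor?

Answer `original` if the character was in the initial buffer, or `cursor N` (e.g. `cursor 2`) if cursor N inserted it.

Answer: cursor 1

Derivation:
After op 1 (move_right): buffer="gaclsmze" (len 8), cursors c1@5 c2@8, authorship ........
After op 2 (move_left): buffer="gaclsmze" (len 8), cursors c1@4 c2@7, authorship ........
After op 3 (delete): buffer="gacsme" (len 6), cursors c1@3 c2@5, authorship ......
After op 4 (add_cursor(6)): buffer="gacsme" (len 6), cursors c1@3 c2@5 c3@6, authorship ......
After op 5 (move_right): buffer="gacsme" (len 6), cursors c1@4 c2@6 c3@6, authorship ......
After op 6 (insert('h')): buffer="gacshmehh" (len 9), cursors c1@5 c2@9 c3@9, authorship ....1..23
Authorship (.=original, N=cursor N): . . . . 1 . . 2 3
Index 4: author = 1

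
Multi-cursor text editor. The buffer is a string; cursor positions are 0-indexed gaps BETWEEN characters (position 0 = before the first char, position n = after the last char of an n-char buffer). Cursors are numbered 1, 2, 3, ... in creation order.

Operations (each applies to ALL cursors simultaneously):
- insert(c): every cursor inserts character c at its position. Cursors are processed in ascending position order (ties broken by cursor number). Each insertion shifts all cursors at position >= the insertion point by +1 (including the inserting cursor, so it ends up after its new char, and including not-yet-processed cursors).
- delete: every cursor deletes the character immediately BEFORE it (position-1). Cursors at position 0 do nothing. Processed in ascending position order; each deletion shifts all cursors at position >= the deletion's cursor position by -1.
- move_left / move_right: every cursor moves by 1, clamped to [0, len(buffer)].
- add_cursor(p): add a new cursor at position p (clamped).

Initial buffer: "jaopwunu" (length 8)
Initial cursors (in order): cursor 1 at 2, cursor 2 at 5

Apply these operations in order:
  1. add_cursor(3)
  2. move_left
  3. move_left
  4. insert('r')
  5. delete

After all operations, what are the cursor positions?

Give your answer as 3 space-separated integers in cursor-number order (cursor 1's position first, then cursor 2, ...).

Answer: 0 3 1

Derivation:
After op 1 (add_cursor(3)): buffer="jaopwunu" (len 8), cursors c1@2 c3@3 c2@5, authorship ........
After op 2 (move_left): buffer="jaopwunu" (len 8), cursors c1@1 c3@2 c2@4, authorship ........
After op 3 (move_left): buffer="jaopwunu" (len 8), cursors c1@0 c3@1 c2@3, authorship ........
After op 4 (insert('r')): buffer="rjraorpwunu" (len 11), cursors c1@1 c3@3 c2@6, authorship 1.3..2.....
After op 5 (delete): buffer="jaopwunu" (len 8), cursors c1@0 c3@1 c2@3, authorship ........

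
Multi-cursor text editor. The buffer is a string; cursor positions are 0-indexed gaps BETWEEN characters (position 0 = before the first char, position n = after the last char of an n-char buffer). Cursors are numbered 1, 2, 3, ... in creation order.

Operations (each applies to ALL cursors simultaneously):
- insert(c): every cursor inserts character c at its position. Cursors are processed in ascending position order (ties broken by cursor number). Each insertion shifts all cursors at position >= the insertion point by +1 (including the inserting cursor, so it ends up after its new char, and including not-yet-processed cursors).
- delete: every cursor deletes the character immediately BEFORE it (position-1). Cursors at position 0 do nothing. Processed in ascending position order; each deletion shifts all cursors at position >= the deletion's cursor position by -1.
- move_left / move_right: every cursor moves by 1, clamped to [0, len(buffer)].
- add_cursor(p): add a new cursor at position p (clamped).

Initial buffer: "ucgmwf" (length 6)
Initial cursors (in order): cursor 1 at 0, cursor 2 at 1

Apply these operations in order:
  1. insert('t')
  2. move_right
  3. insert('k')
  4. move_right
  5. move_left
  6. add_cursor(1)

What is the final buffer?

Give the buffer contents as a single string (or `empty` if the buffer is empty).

After op 1 (insert('t')): buffer="tutcgmwf" (len 8), cursors c1@1 c2@3, authorship 1.2.....
After op 2 (move_right): buffer="tutcgmwf" (len 8), cursors c1@2 c2@4, authorship 1.2.....
After op 3 (insert('k')): buffer="tuktckgmwf" (len 10), cursors c1@3 c2@6, authorship 1.12.2....
After op 4 (move_right): buffer="tuktckgmwf" (len 10), cursors c1@4 c2@7, authorship 1.12.2....
After op 5 (move_left): buffer="tuktckgmwf" (len 10), cursors c1@3 c2@6, authorship 1.12.2....
After op 6 (add_cursor(1)): buffer="tuktckgmwf" (len 10), cursors c3@1 c1@3 c2@6, authorship 1.12.2....

Answer: tuktckgmwf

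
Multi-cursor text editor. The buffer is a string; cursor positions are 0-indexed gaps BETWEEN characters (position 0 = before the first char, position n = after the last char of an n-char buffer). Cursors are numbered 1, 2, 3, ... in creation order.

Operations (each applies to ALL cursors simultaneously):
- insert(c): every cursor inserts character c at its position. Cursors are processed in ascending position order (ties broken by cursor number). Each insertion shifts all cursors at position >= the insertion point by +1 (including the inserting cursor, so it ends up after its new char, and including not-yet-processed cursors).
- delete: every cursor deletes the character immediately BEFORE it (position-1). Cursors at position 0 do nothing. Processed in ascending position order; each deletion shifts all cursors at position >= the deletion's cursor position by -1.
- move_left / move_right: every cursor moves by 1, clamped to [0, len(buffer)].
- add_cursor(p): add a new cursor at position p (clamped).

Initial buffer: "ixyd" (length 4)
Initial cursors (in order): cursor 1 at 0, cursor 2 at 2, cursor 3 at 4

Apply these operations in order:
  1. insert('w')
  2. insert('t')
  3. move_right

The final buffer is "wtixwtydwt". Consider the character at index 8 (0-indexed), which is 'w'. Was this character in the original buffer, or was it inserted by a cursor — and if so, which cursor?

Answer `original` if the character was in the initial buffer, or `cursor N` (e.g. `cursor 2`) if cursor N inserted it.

After op 1 (insert('w')): buffer="wixwydw" (len 7), cursors c1@1 c2@4 c3@7, authorship 1..2..3
After op 2 (insert('t')): buffer="wtixwtydwt" (len 10), cursors c1@2 c2@6 c3@10, authorship 11..22..33
After op 3 (move_right): buffer="wtixwtydwt" (len 10), cursors c1@3 c2@7 c3@10, authorship 11..22..33
Authorship (.=original, N=cursor N): 1 1 . . 2 2 . . 3 3
Index 8: author = 3

Answer: cursor 3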